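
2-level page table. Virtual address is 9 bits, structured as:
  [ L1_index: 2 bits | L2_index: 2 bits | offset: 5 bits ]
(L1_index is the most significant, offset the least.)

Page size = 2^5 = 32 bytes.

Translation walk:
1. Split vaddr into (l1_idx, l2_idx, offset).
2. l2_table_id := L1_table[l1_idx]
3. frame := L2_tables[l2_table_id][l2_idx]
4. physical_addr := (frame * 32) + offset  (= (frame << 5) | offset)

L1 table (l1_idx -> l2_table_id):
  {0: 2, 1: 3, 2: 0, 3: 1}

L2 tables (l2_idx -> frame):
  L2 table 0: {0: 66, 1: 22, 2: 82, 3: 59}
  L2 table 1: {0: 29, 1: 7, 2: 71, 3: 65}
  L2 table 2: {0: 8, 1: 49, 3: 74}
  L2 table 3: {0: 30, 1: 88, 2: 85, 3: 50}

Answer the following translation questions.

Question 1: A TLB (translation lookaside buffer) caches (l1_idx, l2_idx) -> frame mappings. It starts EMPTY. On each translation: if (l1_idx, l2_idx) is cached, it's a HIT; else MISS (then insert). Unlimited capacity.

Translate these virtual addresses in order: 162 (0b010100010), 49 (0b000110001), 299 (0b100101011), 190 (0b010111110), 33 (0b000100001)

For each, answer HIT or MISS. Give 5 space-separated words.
Answer: MISS MISS MISS HIT HIT

Derivation:
vaddr=162: (1,1) not in TLB -> MISS, insert
vaddr=49: (0,1) not in TLB -> MISS, insert
vaddr=299: (2,1) not in TLB -> MISS, insert
vaddr=190: (1,1) in TLB -> HIT
vaddr=33: (0,1) in TLB -> HIT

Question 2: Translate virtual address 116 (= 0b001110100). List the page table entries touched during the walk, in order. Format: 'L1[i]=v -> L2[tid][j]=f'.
vaddr = 116 = 0b001110100
Split: l1_idx=0, l2_idx=3, offset=20

Answer: L1[0]=2 -> L2[2][3]=74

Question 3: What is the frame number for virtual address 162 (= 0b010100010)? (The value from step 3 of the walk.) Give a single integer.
Answer: 88

Derivation:
vaddr = 162: l1_idx=1, l2_idx=1
L1[1] = 3; L2[3][1] = 88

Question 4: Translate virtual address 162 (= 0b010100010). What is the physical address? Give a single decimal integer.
vaddr = 162 = 0b010100010
Split: l1_idx=1, l2_idx=1, offset=2
L1[1] = 3
L2[3][1] = 88
paddr = 88 * 32 + 2 = 2818

Answer: 2818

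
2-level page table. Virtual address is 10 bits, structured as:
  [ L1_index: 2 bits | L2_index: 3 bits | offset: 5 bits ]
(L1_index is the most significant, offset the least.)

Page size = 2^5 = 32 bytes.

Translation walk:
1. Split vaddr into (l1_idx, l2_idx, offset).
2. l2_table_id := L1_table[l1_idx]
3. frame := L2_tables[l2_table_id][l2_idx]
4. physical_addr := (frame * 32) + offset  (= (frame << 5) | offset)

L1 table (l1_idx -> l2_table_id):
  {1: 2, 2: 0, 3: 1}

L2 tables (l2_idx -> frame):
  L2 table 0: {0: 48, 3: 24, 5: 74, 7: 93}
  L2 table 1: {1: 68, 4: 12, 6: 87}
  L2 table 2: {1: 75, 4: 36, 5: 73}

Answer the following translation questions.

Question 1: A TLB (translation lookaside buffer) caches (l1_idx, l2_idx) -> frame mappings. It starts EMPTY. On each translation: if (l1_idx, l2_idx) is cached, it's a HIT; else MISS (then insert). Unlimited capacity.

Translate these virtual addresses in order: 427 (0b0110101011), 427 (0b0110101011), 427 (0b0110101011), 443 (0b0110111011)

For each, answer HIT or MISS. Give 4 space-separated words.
Answer: MISS HIT HIT HIT

Derivation:
vaddr=427: (1,5) not in TLB -> MISS, insert
vaddr=427: (1,5) in TLB -> HIT
vaddr=427: (1,5) in TLB -> HIT
vaddr=443: (1,5) in TLB -> HIT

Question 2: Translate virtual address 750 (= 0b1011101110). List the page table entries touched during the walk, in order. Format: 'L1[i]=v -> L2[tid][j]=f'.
vaddr = 750 = 0b1011101110
Split: l1_idx=2, l2_idx=7, offset=14

Answer: L1[2]=0 -> L2[0][7]=93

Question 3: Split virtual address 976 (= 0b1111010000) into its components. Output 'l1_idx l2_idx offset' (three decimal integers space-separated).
vaddr = 976 = 0b1111010000
  top 2 bits -> l1_idx = 3
  next 3 bits -> l2_idx = 6
  bottom 5 bits -> offset = 16

Answer: 3 6 16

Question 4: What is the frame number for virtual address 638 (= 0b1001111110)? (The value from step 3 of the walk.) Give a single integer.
vaddr = 638: l1_idx=2, l2_idx=3
L1[2] = 0; L2[0][3] = 24

Answer: 24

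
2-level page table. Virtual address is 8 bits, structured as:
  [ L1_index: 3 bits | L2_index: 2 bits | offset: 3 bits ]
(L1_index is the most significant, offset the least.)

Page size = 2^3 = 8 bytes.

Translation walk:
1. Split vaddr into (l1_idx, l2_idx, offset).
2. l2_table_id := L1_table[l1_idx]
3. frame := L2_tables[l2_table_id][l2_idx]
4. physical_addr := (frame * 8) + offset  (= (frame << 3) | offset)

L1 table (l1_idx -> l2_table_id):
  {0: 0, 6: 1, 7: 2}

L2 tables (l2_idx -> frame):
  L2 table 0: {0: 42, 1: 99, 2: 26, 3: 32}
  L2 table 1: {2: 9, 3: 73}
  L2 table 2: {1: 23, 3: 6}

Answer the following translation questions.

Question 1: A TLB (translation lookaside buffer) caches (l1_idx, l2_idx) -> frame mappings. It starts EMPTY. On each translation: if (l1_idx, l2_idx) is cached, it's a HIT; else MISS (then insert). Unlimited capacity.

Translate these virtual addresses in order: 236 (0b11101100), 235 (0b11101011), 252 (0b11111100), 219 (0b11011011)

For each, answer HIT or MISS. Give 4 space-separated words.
Answer: MISS HIT MISS MISS

Derivation:
vaddr=236: (7,1) not in TLB -> MISS, insert
vaddr=235: (7,1) in TLB -> HIT
vaddr=252: (7,3) not in TLB -> MISS, insert
vaddr=219: (6,3) not in TLB -> MISS, insert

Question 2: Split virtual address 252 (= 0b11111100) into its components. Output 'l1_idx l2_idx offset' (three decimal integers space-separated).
Answer: 7 3 4

Derivation:
vaddr = 252 = 0b11111100
  top 3 bits -> l1_idx = 7
  next 2 bits -> l2_idx = 3
  bottom 3 bits -> offset = 4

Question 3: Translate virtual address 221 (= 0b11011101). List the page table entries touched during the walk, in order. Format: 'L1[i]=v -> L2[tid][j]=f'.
vaddr = 221 = 0b11011101
Split: l1_idx=6, l2_idx=3, offset=5

Answer: L1[6]=1 -> L2[1][3]=73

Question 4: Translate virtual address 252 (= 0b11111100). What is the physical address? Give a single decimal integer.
Answer: 52

Derivation:
vaddr = 252 = 0b11111100
Split: l1_idx=7, l2_idx=3, offset=4
L1[7] = 2
L2[2][3] = 6
paddr = 6 * 8 + 4 = 52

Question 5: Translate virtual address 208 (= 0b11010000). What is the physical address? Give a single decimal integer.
Answer: 72

Derivation:
vaddr = 208 = 0b11010000
Split: l1_idx=6, l2_idx=2, offset=0
L1[6] = 1
L2[1][2] = 9
paddr = 9 * 8 + 0 = 72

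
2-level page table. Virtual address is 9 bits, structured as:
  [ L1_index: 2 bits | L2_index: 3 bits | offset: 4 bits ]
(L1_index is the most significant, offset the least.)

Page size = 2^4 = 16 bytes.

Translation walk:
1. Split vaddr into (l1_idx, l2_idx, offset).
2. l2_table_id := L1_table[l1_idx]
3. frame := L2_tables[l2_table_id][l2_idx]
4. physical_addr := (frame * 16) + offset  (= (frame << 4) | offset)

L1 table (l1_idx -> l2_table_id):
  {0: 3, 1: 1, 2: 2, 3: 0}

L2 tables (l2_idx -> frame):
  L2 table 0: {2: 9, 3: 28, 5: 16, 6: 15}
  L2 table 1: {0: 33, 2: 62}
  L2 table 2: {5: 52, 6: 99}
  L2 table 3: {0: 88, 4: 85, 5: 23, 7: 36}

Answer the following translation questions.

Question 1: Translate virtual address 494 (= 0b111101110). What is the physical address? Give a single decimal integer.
vaddr = 494 = 0b111101110
Split: l1_idx=3, l2_idx=6, offset=14
L1[3] = 0
L2[0][6] = 15
paddr = 15 * 16 + 14 = 254

Answer: 254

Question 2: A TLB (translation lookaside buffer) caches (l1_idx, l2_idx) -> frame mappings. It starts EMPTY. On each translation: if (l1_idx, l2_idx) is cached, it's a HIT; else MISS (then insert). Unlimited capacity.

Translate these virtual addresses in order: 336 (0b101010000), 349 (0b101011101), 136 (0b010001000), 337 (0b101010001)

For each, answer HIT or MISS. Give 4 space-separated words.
vaddr=336: (2,5) not in TLB -> MISS, insert
vaddr=349: (2,5) in TLB -> HIT
vaddr=136: (1,0) not in TLB -> MISS, insert
vaddr=337: (2,5) in TLB -> HIT

Answer: MISS HIT MISS HIT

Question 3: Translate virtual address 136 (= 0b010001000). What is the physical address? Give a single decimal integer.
vaddr = 136 = 0b010001000
Split: l1_idx=1, l2_idx=0, offset=8
L1[1] = 1
L2[1][0] = 33
paddr = 33 * 16 + 8 = 536

Answer: 536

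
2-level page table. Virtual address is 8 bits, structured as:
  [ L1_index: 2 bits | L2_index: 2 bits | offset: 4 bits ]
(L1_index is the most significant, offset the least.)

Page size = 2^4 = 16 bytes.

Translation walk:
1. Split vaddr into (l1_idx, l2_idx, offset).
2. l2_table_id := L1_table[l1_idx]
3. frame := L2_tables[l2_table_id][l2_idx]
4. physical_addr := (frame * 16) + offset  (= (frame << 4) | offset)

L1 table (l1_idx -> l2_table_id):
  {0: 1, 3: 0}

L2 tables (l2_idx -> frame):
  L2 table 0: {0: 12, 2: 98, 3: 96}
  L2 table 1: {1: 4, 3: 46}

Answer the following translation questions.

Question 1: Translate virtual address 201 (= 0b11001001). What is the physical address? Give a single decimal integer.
vaddr = 201 = 0b11001001
Split: l1_idx=3, l2_idx=0, offset=9
L1[3] = 0
L2[0][0] = 12
paddr = 12 * 16 + 9 = 201

Answer: 201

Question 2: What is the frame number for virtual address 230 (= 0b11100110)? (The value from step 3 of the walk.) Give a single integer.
vaddr = 230: l1_idx=3, l2_idx=2
L1[3] = 0; L2[0][2] = 98

Answer: 98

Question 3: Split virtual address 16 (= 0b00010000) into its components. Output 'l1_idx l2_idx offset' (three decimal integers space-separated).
vaddr = 16 = 0b00010000
  top 2 bits -> l1_idx = 0
  next 2 bits -> l2_idx = 1
  bottom 4 bits -> offset = 0

Answer: 0 1 0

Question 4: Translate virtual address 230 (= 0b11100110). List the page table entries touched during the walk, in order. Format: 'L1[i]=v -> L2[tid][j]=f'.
vaddr = 230 = 0b11100110
Split: l1_idx=3, l2_idx=2, offset=6

Answer: L1[3]=0 -> L2[0][2]=98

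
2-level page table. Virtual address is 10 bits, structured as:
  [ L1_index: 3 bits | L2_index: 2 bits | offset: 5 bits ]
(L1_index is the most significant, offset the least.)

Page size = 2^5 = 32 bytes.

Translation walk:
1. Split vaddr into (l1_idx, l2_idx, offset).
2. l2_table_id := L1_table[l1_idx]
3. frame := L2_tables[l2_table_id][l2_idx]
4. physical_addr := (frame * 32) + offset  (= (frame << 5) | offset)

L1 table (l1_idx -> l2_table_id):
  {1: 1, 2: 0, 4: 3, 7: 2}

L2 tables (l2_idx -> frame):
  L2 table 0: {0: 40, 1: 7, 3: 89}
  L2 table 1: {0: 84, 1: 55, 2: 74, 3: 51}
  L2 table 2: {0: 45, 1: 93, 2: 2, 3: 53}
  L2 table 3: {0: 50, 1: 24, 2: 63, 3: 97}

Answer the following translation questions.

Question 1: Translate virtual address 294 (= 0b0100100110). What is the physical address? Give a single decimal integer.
vaddr = 294 = 0b0100100110
Split: l1_idx=2, l2_idx=1, offset=6
L1[2] = 0
L2[0][1] = 7
paddr = 7 * 32 + 6 = 230

Answer: 230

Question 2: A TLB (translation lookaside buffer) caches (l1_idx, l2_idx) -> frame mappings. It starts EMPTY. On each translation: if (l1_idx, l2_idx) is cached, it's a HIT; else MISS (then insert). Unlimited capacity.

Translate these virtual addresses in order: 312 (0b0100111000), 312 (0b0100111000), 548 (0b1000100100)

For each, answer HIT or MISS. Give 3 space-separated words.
vaddr=312: (2,1) not in TLB -> MISS, insert
vaddr=312: (2,1) in TLB -> HIT
vaddr=548: (4,1) not in TLB -> MISS, insert

Answer: MISS HIT MISS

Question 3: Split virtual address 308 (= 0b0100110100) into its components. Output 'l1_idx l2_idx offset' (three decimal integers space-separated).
Answer: 2 1 20

Derivation:
vaddr = 308 = 0b0100110100
  top 3 bits -> l1_idx = 2
  next 2 bits -> l2_idx = 1
  bottom 5 bits -> offset = 20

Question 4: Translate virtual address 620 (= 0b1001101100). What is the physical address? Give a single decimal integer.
vaddr = 620 = 0b1001101100
Split: l1_idx=4, l2_idx=3, offset=12
L1[4] = 3
L2[3][3] = 97
paddr = 97 * 32 + 12 = 3116

Answer: 3116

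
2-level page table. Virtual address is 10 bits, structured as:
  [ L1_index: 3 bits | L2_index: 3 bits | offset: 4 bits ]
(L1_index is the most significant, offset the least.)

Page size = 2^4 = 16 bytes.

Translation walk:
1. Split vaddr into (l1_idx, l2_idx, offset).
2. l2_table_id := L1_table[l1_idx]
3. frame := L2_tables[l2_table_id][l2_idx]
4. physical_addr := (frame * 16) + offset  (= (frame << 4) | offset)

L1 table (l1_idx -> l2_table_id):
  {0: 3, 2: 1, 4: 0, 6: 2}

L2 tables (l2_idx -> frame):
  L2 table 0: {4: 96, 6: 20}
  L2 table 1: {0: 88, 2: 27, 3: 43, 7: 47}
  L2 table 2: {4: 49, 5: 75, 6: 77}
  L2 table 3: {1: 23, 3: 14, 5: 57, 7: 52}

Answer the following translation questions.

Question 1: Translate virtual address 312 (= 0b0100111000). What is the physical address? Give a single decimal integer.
Answer: 696

Derivation:
vaddr = 312 = 0b0100111000
Split: l1_idx=2, l2_idx=3, offset=8
L1[2] = 1
L2[1][3] = 43
paddr = 43 * 16 + 8 = 696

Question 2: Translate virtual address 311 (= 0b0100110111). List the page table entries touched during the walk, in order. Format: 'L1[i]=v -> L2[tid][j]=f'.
vaddr = 311 = 0b0100110111
Split: l1_idx=2, l2_idx=3, offset=7

Answer: L1[2]=1 -> L2[1][3]=43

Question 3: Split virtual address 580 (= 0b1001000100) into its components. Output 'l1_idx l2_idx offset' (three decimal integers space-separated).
vaddr = 580 = 0b1001000100
  top 3 bits -> l1_idx = 4
  next 3 bits -> l2_idx = 4
  bottom 4 bits -> offset = 4

Answer: 4 4 4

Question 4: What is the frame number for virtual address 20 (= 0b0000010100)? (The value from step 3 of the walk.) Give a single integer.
Answer: 23

Derivation:
vaddr = 20: l1_idx=0, l2_idx=1
L1[0] = 3; L2[3][1] = 23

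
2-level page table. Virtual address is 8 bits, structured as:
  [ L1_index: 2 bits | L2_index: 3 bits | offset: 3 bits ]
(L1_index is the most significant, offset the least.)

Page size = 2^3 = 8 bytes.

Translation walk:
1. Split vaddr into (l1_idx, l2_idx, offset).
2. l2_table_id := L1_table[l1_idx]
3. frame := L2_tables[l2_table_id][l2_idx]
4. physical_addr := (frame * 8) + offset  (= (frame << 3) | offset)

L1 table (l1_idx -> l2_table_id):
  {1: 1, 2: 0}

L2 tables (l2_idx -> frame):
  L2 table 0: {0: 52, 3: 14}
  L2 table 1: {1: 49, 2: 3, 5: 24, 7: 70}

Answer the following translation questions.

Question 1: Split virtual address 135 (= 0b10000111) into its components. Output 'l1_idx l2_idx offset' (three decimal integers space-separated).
vaddr = 135 = 0b10000111
  top 2 bits -> l1_idx = 2
  next 3 bits -> l2_idx = 0
  bottom 3 bits -> offset = 7

Answer: 2 0 7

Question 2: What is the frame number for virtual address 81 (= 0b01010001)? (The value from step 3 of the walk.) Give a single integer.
Answer: 3

Derivation:
vaddr = 81: l1_idx=1, l2_idx=2
L1[1] = 1; L2[1][2] = 3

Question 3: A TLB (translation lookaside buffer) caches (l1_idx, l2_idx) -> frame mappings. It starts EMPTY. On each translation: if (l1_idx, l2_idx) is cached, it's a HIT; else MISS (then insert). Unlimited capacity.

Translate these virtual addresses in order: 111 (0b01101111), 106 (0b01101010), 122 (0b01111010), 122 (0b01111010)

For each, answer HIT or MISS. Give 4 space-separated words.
vaddr=111: (1,5) not in TLB -> MISS, insert
vaddr=106: (1,5) in TLB -> HIT
vaddr=122: (1,7) not in TLB -> MISS, insert
vaddr=122: (1,7) in TLB -> HIT

Answer: MISS HIT MISS HIT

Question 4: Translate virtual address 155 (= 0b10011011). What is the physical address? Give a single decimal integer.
vaddr = 155 = 0b10011011
Split: l1_idx=2, l2_idx=3, offset=3
L1[2] = 0
L2[0][3] = 14
paddr = 14 * 8 + 3 = 115

Answer: 115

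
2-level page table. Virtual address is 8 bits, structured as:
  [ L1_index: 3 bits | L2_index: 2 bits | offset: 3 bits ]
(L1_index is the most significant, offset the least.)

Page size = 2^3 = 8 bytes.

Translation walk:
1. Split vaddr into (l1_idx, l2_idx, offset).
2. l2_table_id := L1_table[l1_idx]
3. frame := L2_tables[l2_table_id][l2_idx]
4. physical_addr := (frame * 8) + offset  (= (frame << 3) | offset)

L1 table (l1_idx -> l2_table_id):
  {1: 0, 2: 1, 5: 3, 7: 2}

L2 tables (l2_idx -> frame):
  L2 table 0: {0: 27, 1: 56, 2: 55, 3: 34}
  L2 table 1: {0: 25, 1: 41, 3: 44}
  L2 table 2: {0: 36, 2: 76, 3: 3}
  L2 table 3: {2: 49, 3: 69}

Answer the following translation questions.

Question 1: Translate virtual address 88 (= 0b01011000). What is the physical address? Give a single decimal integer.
vaddr = 88 = 0b01011000
Split: l1_idx=2, l2_idx=3, offset=0
L1[2] = 1
L2[1][3] = 44
paddr = 44 * 8 + 0 = 352

Answer: 352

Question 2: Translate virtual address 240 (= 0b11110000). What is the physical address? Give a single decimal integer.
vaddr = 240 = 0b11110000
Split: l1_idx=7, l2_idx=2, offset=0
L1[7] = 2
L2[2][2] = 76
paddr = 76 * 8 + 0 = 608

Answer: 608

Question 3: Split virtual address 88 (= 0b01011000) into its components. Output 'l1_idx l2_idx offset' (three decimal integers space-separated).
Answer: 2 3 0

Derivation:
vaddr = 88 = 0b01011000
  top 3 bits -> l1_idx = 2
  next 2 bits -> l2_idx = 3
  bottom 3 bits -> offset = 0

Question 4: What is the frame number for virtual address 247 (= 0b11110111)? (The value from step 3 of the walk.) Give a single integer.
vaddr = 247: l1_idx=7, l2_idx=2
L1[7] = 2; L2[2][2] = 76

Answer: 76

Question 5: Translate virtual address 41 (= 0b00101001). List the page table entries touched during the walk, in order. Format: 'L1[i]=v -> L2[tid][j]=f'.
vaddr = 41 = 0b00101001
Split: l1_idx=1, l2_idx=1, offset=1

Answer: L1[1]=0 -> L2[0][1]=56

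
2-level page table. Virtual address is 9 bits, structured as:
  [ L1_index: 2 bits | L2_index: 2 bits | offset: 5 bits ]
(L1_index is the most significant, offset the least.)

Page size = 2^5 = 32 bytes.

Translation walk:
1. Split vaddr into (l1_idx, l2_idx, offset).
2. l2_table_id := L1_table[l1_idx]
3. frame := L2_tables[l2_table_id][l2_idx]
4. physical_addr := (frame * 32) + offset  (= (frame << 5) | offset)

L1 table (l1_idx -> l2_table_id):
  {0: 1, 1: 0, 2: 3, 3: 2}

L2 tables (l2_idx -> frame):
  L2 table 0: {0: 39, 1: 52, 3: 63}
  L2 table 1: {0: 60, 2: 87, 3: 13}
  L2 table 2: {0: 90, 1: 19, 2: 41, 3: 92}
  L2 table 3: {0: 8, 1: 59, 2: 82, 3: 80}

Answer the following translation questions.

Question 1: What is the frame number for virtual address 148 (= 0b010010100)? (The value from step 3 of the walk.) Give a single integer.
vaddr = 148: l1_idx=1, l2_idx=0
L1[1] = 0; L2[0][0] = 39

Answer: 39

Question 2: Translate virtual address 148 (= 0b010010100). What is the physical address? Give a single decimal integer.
Answer: 1268

Derivation:
vaddr = 148 = 0b010010100
Split: l1_idx=1, l2_idx=0, offset=20
L1[1] = 0
L2[0][0] = 39
paddr = 39 * 32 + 20 = 1268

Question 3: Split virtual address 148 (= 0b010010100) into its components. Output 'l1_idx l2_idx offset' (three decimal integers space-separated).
Answer: 1 0 20

Derivation:
vaddr = 148 = 0b010010100
  top 2 bits -> l1_idx = 1
  next 2 bits -> l2_idx = 0
  bottom 5 bits -> offset = 20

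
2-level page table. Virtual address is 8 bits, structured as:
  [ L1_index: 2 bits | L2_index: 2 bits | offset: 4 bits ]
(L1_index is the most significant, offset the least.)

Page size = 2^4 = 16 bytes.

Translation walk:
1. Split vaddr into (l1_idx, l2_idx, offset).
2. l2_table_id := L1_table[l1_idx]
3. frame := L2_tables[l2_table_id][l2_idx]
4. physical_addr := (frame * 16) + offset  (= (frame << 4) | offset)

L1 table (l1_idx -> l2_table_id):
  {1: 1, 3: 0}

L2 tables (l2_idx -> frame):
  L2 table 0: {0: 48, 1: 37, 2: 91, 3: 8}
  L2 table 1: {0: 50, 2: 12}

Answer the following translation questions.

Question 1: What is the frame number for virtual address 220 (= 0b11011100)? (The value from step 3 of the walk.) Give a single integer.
vaddr = 220: l1_idx=3, l2_idx=1
L1[3] = 0; L2[0][1] = 37

Answer: 37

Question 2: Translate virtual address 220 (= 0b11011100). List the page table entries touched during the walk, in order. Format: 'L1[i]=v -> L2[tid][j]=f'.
Answer: L1[3]=0 -> L2[0][1]=37

Derivation:
vaddr = 220 = 0b11011100
Split: l1_idx=3, l2_idx=1, offset=12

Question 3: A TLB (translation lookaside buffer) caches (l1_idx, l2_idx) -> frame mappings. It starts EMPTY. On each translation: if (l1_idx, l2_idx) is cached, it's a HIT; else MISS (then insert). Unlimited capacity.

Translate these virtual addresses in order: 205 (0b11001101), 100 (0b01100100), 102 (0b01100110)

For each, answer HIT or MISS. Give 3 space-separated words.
Answer: MISS MISS HIT

Derivation:
vaddr=205: (3,0) not in TLB -> MISS, insert
vaddr=100: (1,2) not in TLB -> MISS, insert
vaddr=102: (1,2) in TLB -> HIT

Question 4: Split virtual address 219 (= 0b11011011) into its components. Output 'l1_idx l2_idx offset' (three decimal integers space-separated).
vaddr = 219 = 0b11011011
  top 2 bits -> l1_idx = 3
  next 2 bits -> l2_idx = 1
  bottom 4 bits -> offset = 11

Answer: 3 1 11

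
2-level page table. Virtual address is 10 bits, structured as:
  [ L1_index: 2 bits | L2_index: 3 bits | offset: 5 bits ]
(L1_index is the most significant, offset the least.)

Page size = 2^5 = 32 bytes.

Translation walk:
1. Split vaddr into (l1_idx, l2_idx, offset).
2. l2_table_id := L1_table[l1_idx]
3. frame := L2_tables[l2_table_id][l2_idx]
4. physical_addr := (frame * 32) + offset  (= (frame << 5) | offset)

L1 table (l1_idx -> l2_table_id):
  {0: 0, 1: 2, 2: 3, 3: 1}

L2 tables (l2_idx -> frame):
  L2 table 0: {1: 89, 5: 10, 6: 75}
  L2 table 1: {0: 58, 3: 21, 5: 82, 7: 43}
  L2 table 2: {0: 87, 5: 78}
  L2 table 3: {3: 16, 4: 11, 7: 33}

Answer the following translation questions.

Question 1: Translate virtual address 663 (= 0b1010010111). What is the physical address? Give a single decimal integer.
Answer: 375

Derivation:
vaddr = 663 = 0b1010010111
Split: l1_idx=2, l2_idx=4, offset=23
L1[2] = 3
L2[3][4] = 11
paddr = 11 * 32 + 23 = 375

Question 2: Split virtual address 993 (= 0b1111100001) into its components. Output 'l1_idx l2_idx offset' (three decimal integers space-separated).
vaddr = 993 = 0b1111100001
  top 2 bits -> l1_idx = 3
  next 3 bits -> l2_idx = 7
  bottom 5 bits -> offset = 1

Answer: 3 7 1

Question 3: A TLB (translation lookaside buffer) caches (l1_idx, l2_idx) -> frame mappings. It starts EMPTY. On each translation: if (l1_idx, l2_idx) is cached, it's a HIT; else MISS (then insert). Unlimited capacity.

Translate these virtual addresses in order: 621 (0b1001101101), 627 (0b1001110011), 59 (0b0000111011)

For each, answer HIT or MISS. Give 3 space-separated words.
Answer: MISS HIT MISS

Derivation:
vaddr=621: (2,3) not in TLB -> MISS, insert
vaddr=627: (2,3) in TLB -> HIT
vaddr=59: (0,1) not in TLB -> MISS, insert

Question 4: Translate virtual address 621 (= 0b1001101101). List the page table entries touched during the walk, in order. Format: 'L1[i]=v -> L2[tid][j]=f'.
vaddr = 621 = 0b1001101101
Split: l1_idx=2, l2_idx=3, offset=13

Answer: L1[2]=3 -> L2[3][3]=16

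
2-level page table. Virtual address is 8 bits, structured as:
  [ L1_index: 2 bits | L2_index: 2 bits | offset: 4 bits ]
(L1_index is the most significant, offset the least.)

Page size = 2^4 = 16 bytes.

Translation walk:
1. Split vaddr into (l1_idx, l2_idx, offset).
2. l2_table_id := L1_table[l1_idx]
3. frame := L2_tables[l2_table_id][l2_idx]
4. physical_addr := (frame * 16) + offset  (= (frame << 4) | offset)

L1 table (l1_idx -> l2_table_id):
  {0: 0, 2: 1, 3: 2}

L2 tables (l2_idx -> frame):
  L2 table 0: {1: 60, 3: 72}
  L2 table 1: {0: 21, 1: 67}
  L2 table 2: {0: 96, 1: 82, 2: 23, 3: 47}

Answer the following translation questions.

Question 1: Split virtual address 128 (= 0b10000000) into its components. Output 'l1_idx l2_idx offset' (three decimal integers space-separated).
vaddr = 128 = 0b10000000
  top 2 bits -> l1_idx = 2
  next 2 bits -> l2_idx = 0
  bottom 4 bits -> offset = 0

Answer: 2 0 0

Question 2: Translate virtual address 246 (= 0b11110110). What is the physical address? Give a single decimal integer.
Answer: 758

Derivation:
vaddr = 246 = 0b11110110
Split: l1_idx=3, l2_idx=3, offset=6
L1[3] = 2
L2[2][3] = 47
paddr = 47 * 16 + 6 = 758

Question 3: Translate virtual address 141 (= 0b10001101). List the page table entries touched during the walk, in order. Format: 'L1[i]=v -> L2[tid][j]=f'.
Answer: L1[2]=1 -> L2[1][0]=21

Derivation:
vaddr = 141 = 0b10001101
Split: l1_idx=2, l2_idx=0, offset=13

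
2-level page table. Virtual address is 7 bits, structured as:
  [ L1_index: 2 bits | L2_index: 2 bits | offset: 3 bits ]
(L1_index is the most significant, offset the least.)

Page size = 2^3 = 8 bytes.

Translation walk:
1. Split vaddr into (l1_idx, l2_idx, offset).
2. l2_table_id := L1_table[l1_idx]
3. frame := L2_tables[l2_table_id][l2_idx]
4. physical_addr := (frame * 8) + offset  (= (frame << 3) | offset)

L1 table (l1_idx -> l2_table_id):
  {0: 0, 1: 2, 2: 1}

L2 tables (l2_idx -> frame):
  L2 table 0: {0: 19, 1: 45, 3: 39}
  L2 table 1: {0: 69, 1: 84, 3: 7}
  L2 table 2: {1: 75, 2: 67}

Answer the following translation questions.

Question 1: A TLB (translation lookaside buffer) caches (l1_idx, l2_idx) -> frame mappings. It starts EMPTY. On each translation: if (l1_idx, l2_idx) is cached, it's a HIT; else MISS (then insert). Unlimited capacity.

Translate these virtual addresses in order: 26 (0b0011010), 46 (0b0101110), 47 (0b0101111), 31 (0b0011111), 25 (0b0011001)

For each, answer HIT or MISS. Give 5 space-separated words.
vaddr=26: (0,3) not in TLB -> MISS, insert
vaddr=46: (1,1) not in TLB -> MISS, insert
vaddr=47: (1,1) in TLB -> HIT
vaddr=31: (0,3) in TLB -> HIT
vaddr=25: (0,3) in TLB -> HIT

Answer: MISS MISS HIT HIT HIT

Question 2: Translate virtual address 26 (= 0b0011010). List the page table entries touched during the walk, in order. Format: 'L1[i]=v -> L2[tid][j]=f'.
vaddr = 26 = 0b0011010
Split: l1_idx=0, l2_idx=3, offset=2

Answer: L1[0]=0 -> L2[0][3]=39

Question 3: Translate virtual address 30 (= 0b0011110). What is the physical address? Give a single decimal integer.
Answer: 318

Derivation:
vaddr = 30 = 0b0011110
Split: l1_idx=0, l2_idx=3, offset=6
L1[0] = 0
L2[0][3] = 39
paddr = 39 * 8 + 6 = 318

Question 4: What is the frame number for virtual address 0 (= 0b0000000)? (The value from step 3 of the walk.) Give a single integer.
vaddr = 0: l1_idx=0, l2_idx=0
L1[0] = 0; L2[0][0] = 19

Answer: 19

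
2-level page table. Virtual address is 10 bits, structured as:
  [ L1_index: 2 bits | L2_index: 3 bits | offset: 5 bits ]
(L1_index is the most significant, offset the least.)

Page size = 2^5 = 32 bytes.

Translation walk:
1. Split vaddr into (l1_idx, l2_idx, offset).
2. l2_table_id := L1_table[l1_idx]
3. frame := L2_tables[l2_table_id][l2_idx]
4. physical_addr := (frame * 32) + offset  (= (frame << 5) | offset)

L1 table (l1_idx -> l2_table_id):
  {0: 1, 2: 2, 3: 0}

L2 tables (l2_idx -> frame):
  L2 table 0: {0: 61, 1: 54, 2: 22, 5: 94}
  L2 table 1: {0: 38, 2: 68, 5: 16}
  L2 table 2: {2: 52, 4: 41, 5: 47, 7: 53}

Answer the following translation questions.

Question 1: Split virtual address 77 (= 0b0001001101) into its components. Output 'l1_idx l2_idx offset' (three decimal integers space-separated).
vaddr = 77 = 0b0001001101
  top 2 bits -> l1_idx = 0
  next 3 bits -> l2_idx = 2
  bottom 5 bits -> offset = 13

Answer: 0 2 13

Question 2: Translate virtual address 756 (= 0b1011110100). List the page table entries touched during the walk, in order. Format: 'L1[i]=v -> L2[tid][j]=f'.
vaddr = 756 = 0b1011110100
Split: l1_idx=2, l2_idx=7, offset=20

Answer: L1[2]=2 -> L2[2][7]=53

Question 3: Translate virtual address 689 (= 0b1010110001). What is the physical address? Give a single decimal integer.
vaddr = 689 = 0b1010110001
Split: l1_idx=2, l2_idx=5, offset=17
L1[2] = 2
L2[2][5] = 47
paddr = 47 * 32 + 17 = 1521

Answer: 1521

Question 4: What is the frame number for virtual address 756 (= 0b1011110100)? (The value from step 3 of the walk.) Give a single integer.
Answer: 53

Derivation:
vaddr = 756: l1_idx=2, l2_idx=7
L1[2] = 2; L2[2][7] = 53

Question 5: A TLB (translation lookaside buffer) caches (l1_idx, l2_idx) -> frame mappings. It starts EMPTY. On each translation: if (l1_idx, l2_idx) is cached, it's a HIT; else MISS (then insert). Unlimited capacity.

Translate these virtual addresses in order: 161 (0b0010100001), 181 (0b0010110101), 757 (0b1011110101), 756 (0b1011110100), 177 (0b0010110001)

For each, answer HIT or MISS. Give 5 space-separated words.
Answer: MISS HIT MISS HIT HIT

Derivation:
vaddr=161: (0,5) not in TLB -> MISS, insert
vaddr=181: (0,5) in TLB -> HIT
vaddr=757: (2,7) not in TLB -> MISS, insert
vaddr=756: (2,7) in TLB -> HIT
vaddr=177: (0,5) in TLB -> HIT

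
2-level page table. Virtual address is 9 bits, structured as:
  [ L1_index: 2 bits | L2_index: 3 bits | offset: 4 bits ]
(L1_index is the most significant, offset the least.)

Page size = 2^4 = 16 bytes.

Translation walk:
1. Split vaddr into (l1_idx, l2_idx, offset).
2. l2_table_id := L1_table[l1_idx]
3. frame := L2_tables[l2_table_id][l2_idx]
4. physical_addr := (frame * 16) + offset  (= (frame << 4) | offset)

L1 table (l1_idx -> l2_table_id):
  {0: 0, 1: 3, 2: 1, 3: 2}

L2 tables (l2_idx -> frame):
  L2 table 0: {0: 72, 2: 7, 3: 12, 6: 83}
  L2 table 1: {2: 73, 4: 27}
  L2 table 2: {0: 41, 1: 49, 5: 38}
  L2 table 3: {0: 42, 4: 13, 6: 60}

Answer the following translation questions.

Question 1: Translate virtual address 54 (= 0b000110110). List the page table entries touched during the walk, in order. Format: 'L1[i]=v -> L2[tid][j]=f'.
Answer: L1[0]=0 -> L2[0][3]=12

Derivation:
vaddr = 54 = 0b000110110
Split: l1_idx=0, l2_idx=3, offset=6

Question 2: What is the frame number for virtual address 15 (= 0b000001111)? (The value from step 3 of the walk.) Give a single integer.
Answer: 72

Derivation:
vaddr = 15: l1_idx=0, l2_idx=0
L1[0] = 0; L2[0][0] = 72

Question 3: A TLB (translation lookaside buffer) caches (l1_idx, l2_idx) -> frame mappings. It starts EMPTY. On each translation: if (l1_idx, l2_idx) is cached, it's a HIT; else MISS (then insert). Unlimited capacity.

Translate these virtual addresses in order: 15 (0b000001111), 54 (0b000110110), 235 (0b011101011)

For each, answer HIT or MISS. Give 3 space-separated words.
Answer: MISS MISS MISS

Derivation:
vaddr=15: (0,0) not in TLB -> MISS, insert
vaddr=54: (0,3) not in TLB -> MISS, insert
vaddr=235: (1,6) not in TLB -> MISS, insert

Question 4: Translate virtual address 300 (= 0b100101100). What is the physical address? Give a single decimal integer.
vaddr = 300 = 0b100101100
Split: l1_idx=2, l2_idx=2, offset=12
L1[2] = 1
L2[1][2] = 73
paddr = 73 * 16 + 12 = 1180

Answer: 1180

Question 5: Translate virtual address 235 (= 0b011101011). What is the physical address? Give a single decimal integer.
Answer: 971

Derivation:
vaddr = 235 = 0b011101011
Split: l1_idx=1, l2_idx=6, offset=11
L1[1] = 3
L2[3][6] = 60
paddr = 60 * 16 + 11 = 971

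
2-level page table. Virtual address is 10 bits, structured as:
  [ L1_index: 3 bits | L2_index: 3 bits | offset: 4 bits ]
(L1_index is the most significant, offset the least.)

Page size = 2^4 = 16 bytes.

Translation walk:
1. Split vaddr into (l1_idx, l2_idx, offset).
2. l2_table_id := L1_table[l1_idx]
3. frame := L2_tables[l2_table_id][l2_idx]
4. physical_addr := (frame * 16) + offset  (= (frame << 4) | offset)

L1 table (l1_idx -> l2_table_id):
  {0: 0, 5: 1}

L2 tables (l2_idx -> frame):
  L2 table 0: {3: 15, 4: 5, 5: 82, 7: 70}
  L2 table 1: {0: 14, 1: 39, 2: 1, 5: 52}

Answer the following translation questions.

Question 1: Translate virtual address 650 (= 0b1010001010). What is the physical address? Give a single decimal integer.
vaddr = 650 = 0b1010001010
Split: l1_idx=5, l2_idx=0, offset=10
L1[5] = 1
L2[1][0] = 14
paddr = 14 * 16 + 10 = 234

Answer: 234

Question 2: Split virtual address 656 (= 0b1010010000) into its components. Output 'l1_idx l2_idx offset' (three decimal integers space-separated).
Answer: 5 1 0

Derivation:
vaddr = 656 = 0b1010010000
  top 3 bits -> l1_idx = 5
  next 3 bits -> l2_idx = 1
  bottom 4 bits -> offset = 0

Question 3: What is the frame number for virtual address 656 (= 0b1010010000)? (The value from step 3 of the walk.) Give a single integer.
Answer: 39

Derivation:
vaddr = 656: l1_idx=5, l2_idx=1
L1[5] = 1; L2[1][1] = 39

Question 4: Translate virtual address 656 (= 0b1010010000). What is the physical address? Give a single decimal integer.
vaddr = 656 = 0b1010010000
Split: l1_idx=5, l2_idx=1, offset=0
L1[5] = 1
L2[1][1] = 39
paddr = 39 * 16 + 0 = 624

Answer: 624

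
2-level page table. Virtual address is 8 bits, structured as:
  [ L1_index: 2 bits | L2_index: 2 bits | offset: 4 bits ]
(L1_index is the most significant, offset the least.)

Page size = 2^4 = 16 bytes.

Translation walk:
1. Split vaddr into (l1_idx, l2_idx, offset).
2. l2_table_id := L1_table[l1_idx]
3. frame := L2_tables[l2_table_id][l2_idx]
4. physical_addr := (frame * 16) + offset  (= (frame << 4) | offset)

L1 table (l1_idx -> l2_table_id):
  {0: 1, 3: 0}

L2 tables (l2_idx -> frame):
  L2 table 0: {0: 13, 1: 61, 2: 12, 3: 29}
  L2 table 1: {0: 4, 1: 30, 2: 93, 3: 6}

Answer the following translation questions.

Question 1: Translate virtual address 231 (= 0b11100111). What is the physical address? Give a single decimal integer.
vaddr = 231 = 0b11100111
Split: l1_idx=3, l2_idx=2, offset=7
L1[3] = 0
L2[0][2] = 12
paddr = 12 * 16 + 7 = 199

Answer: 199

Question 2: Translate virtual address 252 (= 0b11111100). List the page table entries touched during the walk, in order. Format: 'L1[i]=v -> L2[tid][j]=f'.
Answer: L1[3]=0 -> L2[0][3]=29

Derivation:
vaddr = 252 = 0b11111100
Split: l1_idx=3, l2_idx=3, offset=12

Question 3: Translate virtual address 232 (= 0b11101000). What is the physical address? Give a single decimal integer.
vaddr = 232 = 0b11101000
Split: l1_idx=3, l2_idx=2, offset=8
L1[3] = 0
L2[0][2] = 12
paddr = 12 * 16 + 8 = 200

Answer: 200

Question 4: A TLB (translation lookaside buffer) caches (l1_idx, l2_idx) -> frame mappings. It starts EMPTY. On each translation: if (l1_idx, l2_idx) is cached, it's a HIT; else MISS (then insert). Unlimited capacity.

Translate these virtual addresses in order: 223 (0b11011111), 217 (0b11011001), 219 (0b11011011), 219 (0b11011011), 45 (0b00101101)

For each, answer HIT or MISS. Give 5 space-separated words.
vaddr=223: (3,1) not in TLB -> MISS, insert
vaddr=217: (3,1) in TLB -> HIT
vaddr=219: (3,1) in TLB -> HIT
vaddr=219: (3,1) in TLB -> HIT
vaddr=45: (0,2) not in TLB -> MISS, insert

Answer: MISS HIT HIT HIT MISS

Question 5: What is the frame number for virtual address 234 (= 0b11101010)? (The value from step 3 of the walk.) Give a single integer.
Answer: 12

Derivation:
vaddr = 234: l1_idx=3, l2_idx=2
L1[3] = 0; L2[0][2] = 12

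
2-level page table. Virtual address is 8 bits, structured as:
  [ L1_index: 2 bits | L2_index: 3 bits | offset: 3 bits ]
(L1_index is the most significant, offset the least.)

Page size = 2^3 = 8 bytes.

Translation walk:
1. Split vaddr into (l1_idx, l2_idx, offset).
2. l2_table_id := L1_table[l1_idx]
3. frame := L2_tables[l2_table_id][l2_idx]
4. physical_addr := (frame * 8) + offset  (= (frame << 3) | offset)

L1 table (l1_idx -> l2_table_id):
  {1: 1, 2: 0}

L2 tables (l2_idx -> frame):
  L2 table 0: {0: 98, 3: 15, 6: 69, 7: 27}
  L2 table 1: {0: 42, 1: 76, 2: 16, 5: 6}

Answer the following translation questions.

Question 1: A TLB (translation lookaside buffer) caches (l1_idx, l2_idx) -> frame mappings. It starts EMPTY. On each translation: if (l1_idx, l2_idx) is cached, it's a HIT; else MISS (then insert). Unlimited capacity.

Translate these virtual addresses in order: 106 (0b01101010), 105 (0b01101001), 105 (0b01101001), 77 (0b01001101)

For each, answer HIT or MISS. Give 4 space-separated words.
Answer: MISS HIT HIT MISS

Derivation:
vaddr=106: (1,5) not in TLB -> MISS, insert
vaddr=105: (1,5) in TLB -> HIT
vaddr=105: (1,5) in TLB -> HIT
vaddr=77: (1,1) not in TLB -> MISS, insert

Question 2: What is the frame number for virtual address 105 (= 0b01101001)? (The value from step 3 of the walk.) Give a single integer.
vaddr = 105: l1_idx=1, l2_idx=5
L1[1] = 1; L2[1][5] = 6

Answer: 6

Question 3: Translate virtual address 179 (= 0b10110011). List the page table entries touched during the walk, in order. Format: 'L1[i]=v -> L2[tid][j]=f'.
Answer: L1[2]=0 -> L2[0][6]=69

Derivation:
vaddr = 179 = 0b10110011
Split: l1_idx=2, l2_idx=6, offset=3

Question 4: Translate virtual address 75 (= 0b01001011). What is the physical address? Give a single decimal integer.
Answer: 611

Derivation:
vaddr = 75 = 0b01001011
Split: l1_idx=1, l2_idx=1, offset=3
L1[1] = 1
L2[1][1] = 76
paddr = 76 * 8 + 3 = 611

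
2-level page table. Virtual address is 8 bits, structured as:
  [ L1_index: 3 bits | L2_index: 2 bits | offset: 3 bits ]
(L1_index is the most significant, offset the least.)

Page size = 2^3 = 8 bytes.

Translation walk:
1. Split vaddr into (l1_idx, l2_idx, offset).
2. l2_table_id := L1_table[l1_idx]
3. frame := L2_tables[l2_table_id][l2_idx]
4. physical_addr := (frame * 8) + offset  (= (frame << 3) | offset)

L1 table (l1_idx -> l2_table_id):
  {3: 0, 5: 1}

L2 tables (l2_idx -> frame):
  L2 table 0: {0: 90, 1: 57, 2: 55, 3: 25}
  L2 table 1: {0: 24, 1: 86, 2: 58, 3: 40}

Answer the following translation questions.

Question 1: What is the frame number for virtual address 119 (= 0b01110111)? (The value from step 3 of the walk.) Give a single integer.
Answer: 55

Derivation:
vaddr = 119: l1_idx=3, l2_idx=2
L1[3] = 0; L2[0][2] = 55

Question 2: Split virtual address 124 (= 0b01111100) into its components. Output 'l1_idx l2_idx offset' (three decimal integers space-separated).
vaddr = 124 = 0b01111100
  top 3 bits -> l1_idx = 3
  next 2 bits -> l2_idx = 3
  bottom 3 bits -> offset = 4

Answer: 3 3 4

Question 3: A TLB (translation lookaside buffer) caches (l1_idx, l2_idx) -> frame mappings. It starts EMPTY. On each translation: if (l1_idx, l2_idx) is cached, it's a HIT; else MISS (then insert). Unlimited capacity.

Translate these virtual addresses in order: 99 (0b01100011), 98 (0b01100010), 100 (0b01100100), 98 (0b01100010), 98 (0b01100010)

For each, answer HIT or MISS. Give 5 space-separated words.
Answer: MISS HIT HIT HIT HIT

Derivation:
vaddr=99: (3,0) not in TLB -> MISS, insert
vaddr=98: (3,0) in TLB -> HIT
vaddr=100: (3,0) in TLB -> HIT
vaddr=98: (3,0) in TLB -> HIT
vaddr=98: (3,0) in TLB -> HIT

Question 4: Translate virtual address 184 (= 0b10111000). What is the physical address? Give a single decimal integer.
Answer: 320

Derivation:
vaddr = 184 = 0b10111000
Split: l1_idx=5, l2_idx=3, offset=0
L1[5] = 1
L2[1][3] = 40
paddr = 40 * 8 + 0 = 320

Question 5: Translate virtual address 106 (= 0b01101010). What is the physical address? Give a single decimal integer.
vaddr = 106 = 0b01101010
Split: l1_idx=3, l2_idx=1, offset=2
L1[3] = 0
L2[0][1] = 57
paddr = 57 * 8 + 2 = 458

Answer: 458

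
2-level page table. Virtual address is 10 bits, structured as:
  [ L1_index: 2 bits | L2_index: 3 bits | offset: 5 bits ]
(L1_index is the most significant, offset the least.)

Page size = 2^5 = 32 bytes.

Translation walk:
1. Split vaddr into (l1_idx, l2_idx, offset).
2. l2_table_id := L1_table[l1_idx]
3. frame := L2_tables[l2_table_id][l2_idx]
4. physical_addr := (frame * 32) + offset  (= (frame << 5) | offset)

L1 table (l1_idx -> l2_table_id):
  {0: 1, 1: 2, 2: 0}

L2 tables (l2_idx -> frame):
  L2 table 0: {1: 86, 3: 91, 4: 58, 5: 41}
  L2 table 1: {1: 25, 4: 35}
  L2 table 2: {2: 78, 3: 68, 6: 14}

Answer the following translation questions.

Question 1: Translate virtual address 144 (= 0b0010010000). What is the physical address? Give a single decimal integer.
vaddr = 144 = 0b0010010000
Split: l1_idx=0, l2_idx=4, offset=16
L1[0] = 1
L2[1][4] = 35
paddr = 35 * 32 + 16 = 1136

Answer: 1136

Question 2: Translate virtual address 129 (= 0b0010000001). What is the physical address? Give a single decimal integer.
vaddr = 129 = 0b0010000001
Split: l1_idx=0, l2_idx=4, offset=1
L1[0] = 1
L2[1][4] = 35
paddr = 35 * 32 + 1 = 1121

Answer: 1121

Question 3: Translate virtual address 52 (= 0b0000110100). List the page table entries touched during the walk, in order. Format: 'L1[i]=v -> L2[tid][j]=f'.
Answer: L1[0]=1 -> L2[1][1]=25

Derivation:
vaddr = 52 = 0b0000110100
Split: l1_idx=0, l2_idx=1, offset=20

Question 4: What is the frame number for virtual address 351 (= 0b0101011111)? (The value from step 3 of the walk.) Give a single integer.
vaddr = 351: l1_idx=1, l2_idx=2
L1[1] = 2; L2[2][2] = 78

Answer: 78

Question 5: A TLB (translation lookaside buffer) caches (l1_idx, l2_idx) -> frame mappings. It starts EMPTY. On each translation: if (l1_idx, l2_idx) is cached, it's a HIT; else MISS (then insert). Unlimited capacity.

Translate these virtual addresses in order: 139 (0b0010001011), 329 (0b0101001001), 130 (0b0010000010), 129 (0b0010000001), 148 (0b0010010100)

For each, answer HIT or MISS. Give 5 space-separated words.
Answer: MISS MISS HIT HIT HIT

Derivation:
vaddr=139: (0,4) not in TLB -> MISS, insert
vaddr=329: (1,2) not in TLB -> MISS, insert
vaddr=130: (0,4) in TLB -> HIT
vaddr=129: (0,4) in TLB -> HIT
vaddr=148: (0,4) in TLB -> HIT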